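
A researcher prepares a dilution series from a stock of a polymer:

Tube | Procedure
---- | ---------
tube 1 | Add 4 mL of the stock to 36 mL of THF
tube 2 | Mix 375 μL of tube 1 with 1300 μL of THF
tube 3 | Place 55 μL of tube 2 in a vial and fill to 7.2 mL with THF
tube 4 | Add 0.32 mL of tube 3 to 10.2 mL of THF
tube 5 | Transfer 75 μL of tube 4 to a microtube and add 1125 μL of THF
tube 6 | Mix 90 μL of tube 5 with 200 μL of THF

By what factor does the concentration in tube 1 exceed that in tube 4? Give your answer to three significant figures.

1.92 × 10^4

Step 1: 4 mL + 36 mL = 40 mL total → factor 40/4 = 10
Step 2: 375 μL + 1300 μL = 1675 μL total → factor 1675/375 = 4.4667
Step 3: 55 μL brought to 7.2 mL → factor 7200/55 = 130.91
Step 4: 0.32 mL + 10.2 mL = 10.52 mL total → factor 10.52/0.32 = 32.875
Dilution factor to tube 1 = 10; to tube 4 = 1.9223 × 10^5
[tube 1]/[tube 4] = (factor to tube 4)/(factor to tube 1) = 1.9223 × 10^5/10 = 1.92 × 10^4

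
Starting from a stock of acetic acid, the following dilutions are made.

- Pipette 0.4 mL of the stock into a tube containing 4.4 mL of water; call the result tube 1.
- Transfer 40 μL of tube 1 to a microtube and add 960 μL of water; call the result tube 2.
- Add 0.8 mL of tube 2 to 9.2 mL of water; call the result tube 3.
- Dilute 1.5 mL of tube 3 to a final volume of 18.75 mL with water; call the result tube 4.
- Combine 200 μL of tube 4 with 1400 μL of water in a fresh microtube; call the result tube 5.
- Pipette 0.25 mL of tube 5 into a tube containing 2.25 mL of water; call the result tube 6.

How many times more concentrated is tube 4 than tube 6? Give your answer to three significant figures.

Step 1: 0.4 mL + 4.4 mL = 4.8 mL total → factor 4.8/0.4 = 12
Step 2: 40 μL + 960 μL = 1000 μL total → factor 1000/40 = 25
Step 3: 0.8 mL + 9.2 mL = 10 mL total → factor 10/0.8 = 12.5
Step 4: 1.5 mL brought to 18.75 mL → factor 18.75/1.5 = 12.5
Step 5: 200 μL + 1400 μL = 1600 μL total → factor 1600/200 = 8
Step 6: 0.25 mL + 2.25 mL = 2.5 mL total → factor 2.5/0.25 = 10
Dilution factor to tube 4 = 46875; to tube 6 = 3.75 × 10^6
[tube 4]/[tube 6] = (factor to tube 6)/(factor to tube 4) = 3.75 × 10^6/46875 = 80.0

80.0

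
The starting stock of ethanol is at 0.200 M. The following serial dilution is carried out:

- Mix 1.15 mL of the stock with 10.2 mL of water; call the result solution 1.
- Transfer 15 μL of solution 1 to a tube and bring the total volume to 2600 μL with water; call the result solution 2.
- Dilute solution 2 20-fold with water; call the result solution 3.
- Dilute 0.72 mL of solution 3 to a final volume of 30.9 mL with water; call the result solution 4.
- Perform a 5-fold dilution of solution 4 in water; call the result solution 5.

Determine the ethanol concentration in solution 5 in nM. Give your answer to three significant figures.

27.2 nM

Step 1: 1.15 mL + 10.2 mL = 11.35 mL total → factor 11.35/1.15 = 9.8696
Step 2: 15 μL brought to 2600 μL → factor 2600/15 = 173.33
Step 3: 20-fold → factor 20
Step 4: 0.72 mL brought to 30.9 mL → factor 30.9/0.72 = 42.917
Step 5: 5-fold → factor 5
Overall dilution factor = 9.8696 × 173.33 × 20 × 42.917 × 5 = 7.3419 × 10^6
Final = 0.200 M / 7.3419 × 10^6 = 2.724 × 10^-8 M = 27.2 nM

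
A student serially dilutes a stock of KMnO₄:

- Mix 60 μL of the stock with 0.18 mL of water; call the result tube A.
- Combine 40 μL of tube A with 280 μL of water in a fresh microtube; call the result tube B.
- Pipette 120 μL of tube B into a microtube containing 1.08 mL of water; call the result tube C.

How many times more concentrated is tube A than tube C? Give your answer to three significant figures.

80.0

Step 1: 60 μL + 0.18 mL = 240 μL total → factor 240/60 = 4
Step 2: 40 μL + 280 μL = 320 μL total → factor 320/40 = 8
Step 3: 120 μL + 1.08 mL = 1200 μL total → factor 1200/120 = 10
Dilution factor to tube A = 4; to tube C = 320
[tube A]/[tube C] = (factor to tube C)/(factor to tube A) = 320/4 = 80.0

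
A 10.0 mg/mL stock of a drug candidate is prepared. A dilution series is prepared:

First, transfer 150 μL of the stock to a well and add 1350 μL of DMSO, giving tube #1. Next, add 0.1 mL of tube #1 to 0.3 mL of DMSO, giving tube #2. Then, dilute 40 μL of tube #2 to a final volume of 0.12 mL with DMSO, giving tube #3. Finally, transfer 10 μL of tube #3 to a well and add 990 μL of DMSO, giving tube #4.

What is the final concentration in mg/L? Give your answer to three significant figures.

Step 1: 150 μL + 1350 μL = 1500 μL total → factor 1500/150 = 10
Step 2: 0.1 mL + 0.3 mL = 0.4 mL total → factor 0.4/0.1 = 4
Step 3: 40 μL brought to 0.12 mL → factor 120/40 = 3
Step 4: 10 μL + 990 μL = 1000 μL total → factor 1000/10 = 100
Overall dilution factor = 10 × 4 × 3 × 100 = 12000
Final = 10.0 mg/mL / 12000 = 0.0008333 mg/mL = 0.833 mg/L

0.833 mg/L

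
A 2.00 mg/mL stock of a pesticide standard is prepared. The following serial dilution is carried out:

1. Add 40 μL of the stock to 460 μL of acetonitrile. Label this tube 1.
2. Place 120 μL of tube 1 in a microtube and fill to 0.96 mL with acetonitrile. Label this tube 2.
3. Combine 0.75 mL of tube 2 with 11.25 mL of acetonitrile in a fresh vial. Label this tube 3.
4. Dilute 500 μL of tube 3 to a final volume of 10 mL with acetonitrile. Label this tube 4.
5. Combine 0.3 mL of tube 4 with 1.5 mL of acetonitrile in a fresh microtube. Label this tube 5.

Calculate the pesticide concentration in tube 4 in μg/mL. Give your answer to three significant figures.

0.0625 μg/mL

Step 1: 40 μL + 460 μL = 500 μL total → factor 500/40 = 12.5
Step 2: 120 μL brought to 0.96 mL → factor 960/120 = 8
Step 3: 0.75 mL + 11.25 mL = 12 mL total → factor 12/0.75 = 16
Step 4: 500 μL brought to 10 mL → factor 10000/500 = 20
Dilution factor through tube 4 = 12.5 × 8 × 16 × 20 = 32000
[tube 4] = 2.00 mg/mL / 32000 = 6.250 × 10^-5 mg/mL = 0.0625 μg/mL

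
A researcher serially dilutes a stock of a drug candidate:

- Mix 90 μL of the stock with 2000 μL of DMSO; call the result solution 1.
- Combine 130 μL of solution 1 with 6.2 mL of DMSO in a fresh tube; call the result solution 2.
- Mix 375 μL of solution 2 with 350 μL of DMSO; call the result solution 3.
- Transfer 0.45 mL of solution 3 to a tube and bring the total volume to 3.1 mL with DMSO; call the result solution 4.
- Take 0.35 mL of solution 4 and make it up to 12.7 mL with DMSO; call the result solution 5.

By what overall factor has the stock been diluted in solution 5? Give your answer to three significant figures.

Step 1: 90 μL + 2000 μL = 2090 μL total → factor 2090/90 = 23.222
Step 2: 130 μL + 6.2 mL = 6330 μL total → factor 6330/130 = 48.692
Step 3: 375 μL + 350 μL = 725 μL total → factor 725/375 = 1.9333
Step 4: 0.45 mL brought to 3.1 mL → factor 3.1/0.45 = 6.8889
Step 5: 0.35 mL brought to 12.7 mL → factor 12.7/0.35 = 36.286
Overall dilution factor = 23.222 × 48.692 × 1.9333 × 6.8889 × 36.286 = 5.4646 × 10^5

5.46 × 10^5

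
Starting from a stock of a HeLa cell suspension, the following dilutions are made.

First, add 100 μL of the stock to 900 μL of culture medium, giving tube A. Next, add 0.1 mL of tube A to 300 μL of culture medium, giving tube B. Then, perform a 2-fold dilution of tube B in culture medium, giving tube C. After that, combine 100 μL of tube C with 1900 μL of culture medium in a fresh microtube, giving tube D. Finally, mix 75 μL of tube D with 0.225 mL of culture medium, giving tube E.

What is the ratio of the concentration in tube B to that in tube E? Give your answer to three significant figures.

Step 1: 100 μL + 900 μL = 1000 μL total → factor 1000/100 = 10
Step 2: 0.1 mL + 300 μL = 0.4 mL total → factor 0.4/0.1 = 4
Step 3: 2-fold → factor 2
Step 4: 100 μL + 1900 μL = 2000 μL total → factor 2000/100 = 20
Step 5: 75 μL + 0.225 mL = 300 μL total → factor 300/75 = 4
Dilution factor to tube B = 40; to tube E = 6400
[tube B]/[tube E] = (factor to tube E)/(factor to tube B) = 6400/40 = 160

160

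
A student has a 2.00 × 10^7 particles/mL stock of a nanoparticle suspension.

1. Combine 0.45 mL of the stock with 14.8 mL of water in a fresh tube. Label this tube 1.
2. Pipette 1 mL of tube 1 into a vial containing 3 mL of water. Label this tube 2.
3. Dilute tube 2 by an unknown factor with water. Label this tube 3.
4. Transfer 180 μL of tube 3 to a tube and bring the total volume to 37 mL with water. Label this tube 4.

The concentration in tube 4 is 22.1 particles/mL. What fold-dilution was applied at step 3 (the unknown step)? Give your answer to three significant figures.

32.5-fold

Step 1: 0.45 mL + 14.8 mL = 15.25 mL total → factor 15.25/0.45 = 33.889
Step 2: 1 mL + 3 mL = 4 mL total → factor 4/1 = 4
Step 3: unknown factor x
Step 4: 180 μL brought to 37 mL → factor 37000/180 = 205.56
Product of known-step factors = 27864
Overall factor = 2.00 × 10^7 particles/mL / (22.1 particles/mL) = 9.0498 × 10^5
x = 9.0498 × 10^5 / 27864 = 32.5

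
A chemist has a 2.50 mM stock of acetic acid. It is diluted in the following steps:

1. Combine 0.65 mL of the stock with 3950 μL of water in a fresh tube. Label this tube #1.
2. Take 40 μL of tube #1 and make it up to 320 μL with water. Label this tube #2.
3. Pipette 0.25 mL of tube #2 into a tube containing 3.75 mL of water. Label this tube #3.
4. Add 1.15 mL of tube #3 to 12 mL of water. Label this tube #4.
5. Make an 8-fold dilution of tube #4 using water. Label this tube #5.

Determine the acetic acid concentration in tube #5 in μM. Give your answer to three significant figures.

Step 1: 0.65 mL + 3950 μL = 4.6 mL total → factor 4.6/0.65 = 7.0769
Step 2: 40 μL brought to 320 μL → factor 320/40 = 8
Step 3: 0.25 mL + 3.75 mL = 4 mL total → factor 4/0.25 = 16
Step 4: 1.15 mL + 12 mL = 13.15 mL total → factor 13.15/1.15 = 11.435
Step 5: 8-fold → factor 8
Overall dilution factor = 7.0769 × 8 × 16 × 11.435 × 8 = 82865
Final = 2.50 mM / 82865 = 3.017 × 10^-5 mM = 0.0302 μM

0.0302 μM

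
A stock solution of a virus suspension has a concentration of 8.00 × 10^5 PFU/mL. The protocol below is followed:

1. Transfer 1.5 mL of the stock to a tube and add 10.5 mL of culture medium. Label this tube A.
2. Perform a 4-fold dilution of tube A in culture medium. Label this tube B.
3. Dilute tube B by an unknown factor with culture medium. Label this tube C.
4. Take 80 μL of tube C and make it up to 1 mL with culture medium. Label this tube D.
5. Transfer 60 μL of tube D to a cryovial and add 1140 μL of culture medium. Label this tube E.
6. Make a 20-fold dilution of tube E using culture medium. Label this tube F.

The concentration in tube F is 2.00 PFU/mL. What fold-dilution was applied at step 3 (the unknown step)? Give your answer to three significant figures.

2.50-fold

Step 1: 1.5 mL + 10.5 mL = 12 mL total → factor 12/1.5 = 8
Step 2: 4-fold → factor 4
Step 3: unknown factor x
Step 4: 80 μL brought to 1 mL → factor 1000/80 = 12.5
Step 5: 60 μL + 1140 μL = 1200 μL total → factor 1200/60 = 20
Step 6: 20-fold → factor 20
Product of known-step factors = 1.6 × 10^5
Overall factor = 8.00 × 10^5 PFU/mL / (2.00 PFU/mL) = 4 × 10^5
x = 4 × 10^5 / 1.6 × 10^5 = 2.50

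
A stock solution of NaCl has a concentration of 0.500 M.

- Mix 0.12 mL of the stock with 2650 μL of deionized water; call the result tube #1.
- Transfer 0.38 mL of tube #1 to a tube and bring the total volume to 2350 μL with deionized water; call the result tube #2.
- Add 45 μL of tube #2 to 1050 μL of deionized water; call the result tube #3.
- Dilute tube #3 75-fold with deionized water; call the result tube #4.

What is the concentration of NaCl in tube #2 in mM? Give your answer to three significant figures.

3.50 mM

Step 1: 0.12 mL + 2650 μL = 2.77 mL total → factor 2.77/0.12 = 23.083
Step 2: 0.38 mL brought to 2350 μL → factor 2.35/0.38 = 6.1842
Dilution factor through tube #2 = 23.083 × 6.1842 = 142.75
[tube #2] = 0.500 M / 142.75 = 0.003503 M = 3.50 mM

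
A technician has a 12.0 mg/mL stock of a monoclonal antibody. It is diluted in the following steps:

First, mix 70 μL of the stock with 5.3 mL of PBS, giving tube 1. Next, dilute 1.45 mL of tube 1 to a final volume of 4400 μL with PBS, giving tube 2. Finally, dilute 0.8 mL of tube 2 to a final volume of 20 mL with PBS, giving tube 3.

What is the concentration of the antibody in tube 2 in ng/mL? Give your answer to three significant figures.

Step 1: 70 μL + 5.3 mL = 5370 μL total → factor 5370/70 = 76.714
Step 2: 1.45 mL brought to 4400 μL → factor 4.4/1.45 = 3.0345
Dilution factor through tube 2 = 76.714 × 3.0345 = 232.79
[tube 2] = 12.0 mg/mL / 232.79 = 0.05155 mg/mL = 5.15 × 10^4 ng/mL

5.15 × 10^4 ng/mL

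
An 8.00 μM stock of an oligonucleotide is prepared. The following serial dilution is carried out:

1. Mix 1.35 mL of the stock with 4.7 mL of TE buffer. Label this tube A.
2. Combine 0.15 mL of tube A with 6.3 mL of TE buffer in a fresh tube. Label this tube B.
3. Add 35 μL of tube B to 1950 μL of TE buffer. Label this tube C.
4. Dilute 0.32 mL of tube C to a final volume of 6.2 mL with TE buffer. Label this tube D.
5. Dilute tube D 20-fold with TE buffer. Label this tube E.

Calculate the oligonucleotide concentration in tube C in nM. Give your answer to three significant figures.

0.732 nM

Step 1: 1.35 mL + 4.7 mL = 6.05 mL total → factor 6.05/1.35 = 4.4815
Step 2: 0.15 mL + 6.3 mL = 6.45 mL total → factor 6.45/0.15 = 43
Step 3: 35 μL + 1950 μL = 1985 μL total → factor 1985/35 = 56.714
Dilution factor through tube C = 4.4815 × 43 × 56.714 = 10929
[tube C] = 8.00 μM / 10929 = 0.0007320 μM = 0.732 nM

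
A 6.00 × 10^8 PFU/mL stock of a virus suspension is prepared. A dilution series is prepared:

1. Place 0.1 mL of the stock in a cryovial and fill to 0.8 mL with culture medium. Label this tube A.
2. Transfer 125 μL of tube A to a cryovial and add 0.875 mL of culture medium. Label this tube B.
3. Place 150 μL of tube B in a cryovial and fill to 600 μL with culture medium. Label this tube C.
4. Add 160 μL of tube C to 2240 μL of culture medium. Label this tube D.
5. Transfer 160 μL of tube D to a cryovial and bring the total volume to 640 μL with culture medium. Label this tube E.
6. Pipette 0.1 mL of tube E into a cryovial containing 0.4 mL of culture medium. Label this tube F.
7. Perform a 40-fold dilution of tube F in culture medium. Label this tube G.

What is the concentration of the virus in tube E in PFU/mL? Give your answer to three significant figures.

Step 1: 0.1 mL brought to 0.8 mL → factor 0.8/0.1 = 8
Step 2: 125 μL + 0.875 mL = 1000 μL total → factor 1000/125 = 8
Step 3: 150 μL brought to 600 μL → factor 600/150 = 4
Step 4: 160 μL + 2240 μL = 2400 μL total → factor 2400/160 = 15
Step 5: 160 μL brought to 640 μL → factor 640/160 = 4
Dilution factor through tube E = 8 × 8 × 4 × 15 × 4 = 15360
[tube E] = 6.00 × 10^8 PFU/mL / 15360 = 3.91 × 10^4 PFU/mL

3.91 × 10^4 PFU/mL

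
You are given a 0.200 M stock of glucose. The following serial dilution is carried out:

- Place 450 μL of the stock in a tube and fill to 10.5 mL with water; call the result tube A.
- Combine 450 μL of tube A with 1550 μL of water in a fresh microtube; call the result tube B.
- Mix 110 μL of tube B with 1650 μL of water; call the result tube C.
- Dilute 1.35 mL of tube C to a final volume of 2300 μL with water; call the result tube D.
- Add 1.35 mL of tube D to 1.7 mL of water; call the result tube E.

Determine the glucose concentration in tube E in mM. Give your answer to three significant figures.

Step 1: 450 μL brought to 10.5 mL → factor 10500/450 = 23.333
Step 2: 450 μL + 1550 μL = 2000 μL total → factor 2000/450 = 4.4444
Step 3: 110 μL + 1650 μL = 1760 μL total → factor 1760/110 = 16
Step 4: 1.35 mL brought to 2300 μL → factor 2.3/1.35 = 1.7037
Step 5: 1.35 mL + 1.7 mL = 3.05 mL total → factor 3.05/1.35 = 2.2593
Overall dilution factor = 23.333 × 4.4444 × 16 × 1.7037 × 2.2593 = 6386.7
Final = 0.200 M / 6386.7 = 3.132 × 10^-5 M = 0.0313 mM

0.0313 mM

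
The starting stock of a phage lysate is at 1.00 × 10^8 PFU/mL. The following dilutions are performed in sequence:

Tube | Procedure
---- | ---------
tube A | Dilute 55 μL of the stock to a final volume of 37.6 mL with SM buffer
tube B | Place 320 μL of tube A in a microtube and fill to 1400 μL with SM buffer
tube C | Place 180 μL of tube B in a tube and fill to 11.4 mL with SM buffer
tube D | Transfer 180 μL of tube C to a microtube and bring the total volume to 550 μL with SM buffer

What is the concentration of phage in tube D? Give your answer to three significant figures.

Step 1: 55 μL brought to 37.6 mL → factor 37600/55 = 683.64
Step 2: 320 μL brought to 1400 μL → factor 1400/320 = 4.375
Step 3: 180 μL brought to 11.4 mL → factor 11400/180 = 63.333
Step 4: 180 μL brought to 550 μL → factor 550/180 = 3.0556
Overall dilution factor = 683.64 × 4.375 × 63.333 × 3.0556 = 5.788 × 10^5
Final = 1.00 × 10^8 PFU/mL / 5.788 × 10^5 = 173 PFU/mL

173 PFU/mL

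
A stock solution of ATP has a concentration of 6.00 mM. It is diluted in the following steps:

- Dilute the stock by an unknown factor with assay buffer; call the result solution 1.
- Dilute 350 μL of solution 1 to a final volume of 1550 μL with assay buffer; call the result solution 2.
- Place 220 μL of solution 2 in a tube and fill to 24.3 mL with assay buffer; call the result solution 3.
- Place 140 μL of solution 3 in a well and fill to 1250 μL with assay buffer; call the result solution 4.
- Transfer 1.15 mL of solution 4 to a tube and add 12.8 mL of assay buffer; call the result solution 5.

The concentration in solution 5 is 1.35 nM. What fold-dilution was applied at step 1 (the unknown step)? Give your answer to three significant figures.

83.9-fold

Step 1: unknown factor x
Step 2: 350 μL brought to 1550 μL → factor 1550/350 = 4.4286
Step 3: 220 μL brought to 24.3 mL → factor 24300/220 = 110.45
Step 4: 140 μL brought to 1250 μL → factor 1250/140 = 8.9286
Step 5: 1.15 mL + 12.8 mL = 13.95 mL total → factor 13.95/1.15 = 12.13
Product of known-step factors = 52979
Overall factor = 6.00 mM / (1.35 nM) = 4.4444 × 10^6
x = 4.4444 × 10^6 / 52979 = 83.9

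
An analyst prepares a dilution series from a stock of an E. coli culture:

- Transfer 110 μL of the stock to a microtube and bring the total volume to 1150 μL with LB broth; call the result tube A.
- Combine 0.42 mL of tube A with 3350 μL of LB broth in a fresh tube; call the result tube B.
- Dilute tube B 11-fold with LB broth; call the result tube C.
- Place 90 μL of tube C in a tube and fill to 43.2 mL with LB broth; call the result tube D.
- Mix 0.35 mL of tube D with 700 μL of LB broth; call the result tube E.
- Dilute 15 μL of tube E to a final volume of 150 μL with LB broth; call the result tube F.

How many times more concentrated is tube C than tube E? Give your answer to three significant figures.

1.44 × 10^3

Step 1: 110 μL brought to 1150 μL → factor 1150/110 = 10.455
Step 2: 0.42 mL + 3350 μL = 3.77 mL total → factor 3.77/0.42 = 8.9762
Step 3: 11-fold → factor 11
Step 4: 90 μL brought to 43.2 mL → factor 43200/90 = 480
Step 5: 0.35 mL + 700 μL = 1.05 mL total → factor 1.05/0.35 = 3
Dilution factor to tube C = 1032.3; to tube E = 1.4865 × 10^6
[tube C]/[tube E] = (factor to tube E)/(factor to tube C) = 1.4865 × 10^6/1032.3 = 1.44 × 10^3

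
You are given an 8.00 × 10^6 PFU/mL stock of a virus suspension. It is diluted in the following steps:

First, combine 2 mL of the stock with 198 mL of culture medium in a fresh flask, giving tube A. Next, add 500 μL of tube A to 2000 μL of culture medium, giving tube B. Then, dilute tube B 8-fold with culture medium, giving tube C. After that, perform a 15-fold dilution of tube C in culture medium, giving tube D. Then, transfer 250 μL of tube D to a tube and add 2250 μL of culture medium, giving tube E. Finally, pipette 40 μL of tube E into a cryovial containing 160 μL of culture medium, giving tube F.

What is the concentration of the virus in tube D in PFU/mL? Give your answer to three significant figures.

Step 1: 2 mL + 198 mL = 200 mL total → factor 200/2 = 100
Step 2: 500 μL + 2000 μL = 2500 μL total → factor 2500/500 = 5
Step 3: 8-fold → factor 8
Step 4: 15-fold → factor 15
Dilution factor through tube D = 100 × 5 × 8 × 15 = 60000
[tube D] = 8.00 × 10^6 PFU/mL / 60000 = 133 PFU/mL

133 PFU/mL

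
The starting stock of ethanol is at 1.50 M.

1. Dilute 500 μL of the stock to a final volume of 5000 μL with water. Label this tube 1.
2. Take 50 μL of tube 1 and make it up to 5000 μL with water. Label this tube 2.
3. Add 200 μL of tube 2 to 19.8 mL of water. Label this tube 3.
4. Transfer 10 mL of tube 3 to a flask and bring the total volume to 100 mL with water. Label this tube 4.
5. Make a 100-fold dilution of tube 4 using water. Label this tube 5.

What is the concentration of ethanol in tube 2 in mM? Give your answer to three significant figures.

Step 1: 500 μL brought to 5000 μL → factor 5000/500 = 10
Step 2: 50 μL brought to 5000 μL → factor 5000/50 = 100
Dilution factor through tube 2 = 10 × 100 = 1000
[tube 2] = 1.50 M / 1000 = 0.001500 M = 1.50 mM

1.50 mM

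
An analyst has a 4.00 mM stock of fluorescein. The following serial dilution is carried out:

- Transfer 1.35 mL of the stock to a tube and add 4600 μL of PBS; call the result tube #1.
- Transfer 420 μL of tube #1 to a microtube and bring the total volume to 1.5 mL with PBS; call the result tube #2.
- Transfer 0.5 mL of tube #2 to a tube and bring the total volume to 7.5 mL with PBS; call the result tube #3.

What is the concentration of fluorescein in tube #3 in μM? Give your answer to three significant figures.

Step 1: 1.35 mL + 4600 μL = 5.95 mL total → factor 5.95/1.35 = 4.4074
Step 2: 420 μL brought to 1.5 mL → factor 1500/420 = 3.5714
Step 3: 0.5 mL brought to 7.5 mL → factor 7.5/0.5 = 15
Overall dilution factor = 4.4074 × 3.5714 × 15 = 236.11
Final = 4.00 mM / 236.11 = 0.01694 mM = 16.9 μM

16.9 μM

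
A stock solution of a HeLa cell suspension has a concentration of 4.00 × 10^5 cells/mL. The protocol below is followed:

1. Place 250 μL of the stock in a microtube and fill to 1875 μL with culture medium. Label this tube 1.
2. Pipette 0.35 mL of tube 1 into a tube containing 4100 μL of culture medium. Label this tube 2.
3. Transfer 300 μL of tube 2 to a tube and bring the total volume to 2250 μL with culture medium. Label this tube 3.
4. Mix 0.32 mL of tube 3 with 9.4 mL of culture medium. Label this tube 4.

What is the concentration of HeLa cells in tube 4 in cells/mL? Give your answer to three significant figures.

Step 1: 250 μL brought to 1875 μL → factor 1875/250 = 7.5
Step 2: 0.35 mL + 4100 μL = 4.45 mL total → factor 4.45/0.35 = 12.714
Step 3: 300 μL brought to 2250 μL → factor 2250/300 = 7.5
Step 4: 0.32 mL + 9.4 mL = 9.72 mL total → factor 9.72/0.32 = 30.375
Overall dilution factor = 7.5 × 12.714 × 7.5 × 30.375 = 21724
Final = 4.00 × 10^5 cells/mL / 21724 = 18.4 cells/mL

18.4 cells/mL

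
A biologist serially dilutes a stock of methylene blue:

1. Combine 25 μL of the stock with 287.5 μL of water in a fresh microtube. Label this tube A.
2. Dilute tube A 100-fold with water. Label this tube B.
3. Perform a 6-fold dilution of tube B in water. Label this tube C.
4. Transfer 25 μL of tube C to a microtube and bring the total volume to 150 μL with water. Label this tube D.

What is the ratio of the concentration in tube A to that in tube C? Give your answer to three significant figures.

Step 1: 25 μL + 287.5 μL = 312.5 μL total → factor 312.5/25 = 12.5
Step 2: 100-fold → factor 100
Step 3: 6-fold → factor 6
Dilution factor to tube A = 12.5; to tube C = 7500
[tube A]/[tube C] = (factor to tube C)/(factor to tube A) = 7500/12.5 = 600

600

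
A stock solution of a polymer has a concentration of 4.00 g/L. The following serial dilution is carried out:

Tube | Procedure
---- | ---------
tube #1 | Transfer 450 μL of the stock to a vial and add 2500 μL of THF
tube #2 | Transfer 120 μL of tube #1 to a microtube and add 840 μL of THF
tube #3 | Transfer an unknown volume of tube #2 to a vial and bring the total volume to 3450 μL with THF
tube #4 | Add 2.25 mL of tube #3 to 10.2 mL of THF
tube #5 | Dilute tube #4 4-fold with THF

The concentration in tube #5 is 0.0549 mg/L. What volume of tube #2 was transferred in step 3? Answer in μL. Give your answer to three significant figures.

55.0 μL

Step 1: 450 μL + 2500 μL = 2950 μL total → factor 2950/450 = 6.5556
Step 2: 120 μL + 840 μL = 960 μL total → factor 960/120 = 8
Step 3: v brought to 3450 μL → factor = 3450 μL/v
Step 4: 2.25 mL + 10.2 mL = 12.45 mL total → factor 12.45/2.25 = 5.5333
Step 5: 4-fold → factor 4
Product of known-step factors = 1160.8
Overall factor = 4.00 g/L / (0.0549 mg/L) = 72860
Step-3 factor = 72860 / 1160.8 = 62.768
v = 3450 μL / 62.768 = 55.0 μL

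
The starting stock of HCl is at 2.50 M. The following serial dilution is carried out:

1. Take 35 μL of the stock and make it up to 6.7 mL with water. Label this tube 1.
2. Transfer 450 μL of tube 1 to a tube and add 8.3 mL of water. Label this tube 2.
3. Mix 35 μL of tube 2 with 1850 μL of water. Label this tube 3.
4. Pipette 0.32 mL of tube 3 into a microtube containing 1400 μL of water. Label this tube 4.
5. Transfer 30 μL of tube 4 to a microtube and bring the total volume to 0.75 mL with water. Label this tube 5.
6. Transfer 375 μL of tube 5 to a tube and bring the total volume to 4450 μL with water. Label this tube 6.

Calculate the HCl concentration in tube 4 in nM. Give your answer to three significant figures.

Step 1: 35 μL brought to 6.7 mL → factor 6700/35 = 191.43
Step 2: 450 μL + 8.3 mL = 8750 μL total → factor 8750/450 = 19.444
Step 3: 35 μL + 1850 μL = 1885 μL total → factor 1885/35 = 53.857
Step 4: 0.32 mL + 1400 μL = 1.72 mL total → factor 1.72/0.32 = 5.375
Dilution factor through tube 4 = 191.43 × 19.444 × 53.857 × 5.375 = 1.0775 × 10^6
[tube 4] = 2.50 M / 1.0775 × 10^6 = 2.320 × 10^-6 M = 2.32 × 10^3 nM

2.32 × 10^3 nM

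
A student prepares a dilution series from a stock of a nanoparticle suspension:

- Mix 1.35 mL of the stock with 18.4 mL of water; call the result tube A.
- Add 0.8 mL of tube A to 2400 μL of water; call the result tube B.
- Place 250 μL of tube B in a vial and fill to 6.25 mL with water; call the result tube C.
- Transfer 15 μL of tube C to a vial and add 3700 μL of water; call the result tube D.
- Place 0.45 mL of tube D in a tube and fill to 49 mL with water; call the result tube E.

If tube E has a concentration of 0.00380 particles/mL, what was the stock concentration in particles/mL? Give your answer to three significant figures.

1.50 × 10^5 particles/mL

Step 1: 1.35 mL + 18.4 mL = 19.75 mL total → factor 19.75/1.35 = 14.63
Step 2: 0.8 mL + 2400 μL = 3.2 mL total → factor 3.2/0.8 = 4
Step 3: 250 μL brought to 6.25 mL → factor 6250/250 = 25
Step 4: 15 μL + 3700 μL = 3715 μL total → factor 3715/15 = 247.67
Step 5: 0.45 mL brought to 49 mL → factor 49/0.45 = 108.89
Overall dilution factor = 14.63 × 4 × 25 × 247.67 × 108.89 = 3.9453 × 10^7
Stock = 0.00380 particles/mL × 3.9453 × 10^7 = 1.50 × 10^5 particles/mL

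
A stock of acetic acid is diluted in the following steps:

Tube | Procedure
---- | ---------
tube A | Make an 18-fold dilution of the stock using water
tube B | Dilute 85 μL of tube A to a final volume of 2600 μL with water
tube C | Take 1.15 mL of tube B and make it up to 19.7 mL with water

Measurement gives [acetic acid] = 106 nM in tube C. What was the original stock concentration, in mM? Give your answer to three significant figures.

1.00 mM

Step 1: 18-fold → factor 18
Step 2: 85 μL brought to 2600 μL → factor 2600/85 = 30.588
Step 3: 1.15 mL brought to 19.7 mL → factor 19.7/1.15 = 17.13
Overall dilution factor = 18 × 30.588 × 17.13 = 9431.8
Stock = 106 nM × 9431.8 = 9.998 × 10^5 nM = 1.00 mM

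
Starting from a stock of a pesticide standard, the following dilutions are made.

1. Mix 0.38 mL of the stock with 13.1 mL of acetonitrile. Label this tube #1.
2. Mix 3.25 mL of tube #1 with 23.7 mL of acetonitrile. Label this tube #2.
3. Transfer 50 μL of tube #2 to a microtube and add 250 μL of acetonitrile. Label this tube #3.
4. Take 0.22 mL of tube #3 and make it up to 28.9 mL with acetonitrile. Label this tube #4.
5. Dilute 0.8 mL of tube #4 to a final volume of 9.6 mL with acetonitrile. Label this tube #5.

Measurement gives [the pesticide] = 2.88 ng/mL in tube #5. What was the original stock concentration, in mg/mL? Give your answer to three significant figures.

Step 1: 0.38 mL + 13.1 mL = 13.48 mL total → factor 13.48/0.38 = 35.474
Step 2: 3.25 mL + 23.7 mL = 26.95 mL total → factor 26.95/3.25 = 8.2923
Step 3: 50 μL + 250 μL = 300 μL total → factor 300/50 = 6
Step 4: 0.22 mL brought to 28.9 mL → factor 28.9/0.22 = 131.36
Step 5: 0.8 mL brought to 9.6 mL → factor 9.6/0.8 = 12
Overall dilution factor = 35.474 × 8.2923 × 6 × 131.36 × 12 = 2.7822 × 10^6
Stock = 2.88 ng/mL × 2.7822 × 10^6 = 8.013 × 10^6 ng/mL = 8.01 mg/mL

8.01 mg/mL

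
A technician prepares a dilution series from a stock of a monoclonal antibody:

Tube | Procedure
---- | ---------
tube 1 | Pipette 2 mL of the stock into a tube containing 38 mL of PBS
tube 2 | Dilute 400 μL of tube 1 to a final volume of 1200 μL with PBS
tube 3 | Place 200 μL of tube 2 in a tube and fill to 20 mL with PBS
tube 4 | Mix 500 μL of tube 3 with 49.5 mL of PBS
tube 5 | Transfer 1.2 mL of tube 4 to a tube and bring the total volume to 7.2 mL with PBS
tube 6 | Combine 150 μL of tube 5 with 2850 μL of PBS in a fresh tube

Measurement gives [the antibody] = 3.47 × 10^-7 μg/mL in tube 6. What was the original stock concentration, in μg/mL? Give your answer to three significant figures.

Step 1: 2 mL + 38 mL = 40 mL total → factor 40/2 = 20
Step 2: 400 μL brought to 1200 μL → factor 1200/400 = 3
Step 3: 200 μL brought to 20 mL → factor 20000/200 = 100
Step 4: 500 μL + 49.5 mL = 50000 μL total → factor 50000/500 = 100
Step 5: 1.2 mL brought to 7.2 mL → factor 7.2/1.2 = 6
Step 6: 150 μL + 2850 μL = 3000 μL total → factor 3000/150 = 20
Overall dilution factor = 20 × 3 × 100 × 100 × 6 × 20 = 7.2 × 10^7
Stock = 3.47 × 10^-7 μg/mL × 7.2 × 10^7 = 25.0 μg/mL

25.0 μg/mL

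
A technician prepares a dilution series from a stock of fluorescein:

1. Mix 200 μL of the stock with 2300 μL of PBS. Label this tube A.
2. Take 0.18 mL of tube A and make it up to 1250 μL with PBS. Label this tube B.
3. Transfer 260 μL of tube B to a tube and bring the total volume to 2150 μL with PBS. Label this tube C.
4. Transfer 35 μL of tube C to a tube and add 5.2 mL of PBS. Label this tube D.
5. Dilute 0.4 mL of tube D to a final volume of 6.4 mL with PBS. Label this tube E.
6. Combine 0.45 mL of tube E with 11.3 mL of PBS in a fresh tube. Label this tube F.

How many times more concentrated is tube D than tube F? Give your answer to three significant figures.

Step 1: 200 μL + 2300 μL = 2500 μL total → factor 2500/200 = 12.5
Step 2: 0.18 mL brought to 1250 μL → factor 1.25/0.18 = 6.9444
Step 3: 260 μL brought to 2150 μL → factor 2150/260 = 8.2692
Step 4: 35 μL + 5.2 mL = 5235 μL total → factor 5235/35 = 149.57
Step 5: 0.4 mL brought to 6.4 mL → factor 6.4/0.4 = 16
Step 6: 0.45 mL + 11.3 mL = 11.75 mL total → factor 11.75/0.45 = 26.111
Dilution factor to tube D = 1.0736 × 10^5; to tube F = 4.4855 × 10^7
[tube D]/[tube F] = (factor to tube F)/(factor to tube D) = 4.4855 × 10^7/1.0736 × 10^5 = 418

418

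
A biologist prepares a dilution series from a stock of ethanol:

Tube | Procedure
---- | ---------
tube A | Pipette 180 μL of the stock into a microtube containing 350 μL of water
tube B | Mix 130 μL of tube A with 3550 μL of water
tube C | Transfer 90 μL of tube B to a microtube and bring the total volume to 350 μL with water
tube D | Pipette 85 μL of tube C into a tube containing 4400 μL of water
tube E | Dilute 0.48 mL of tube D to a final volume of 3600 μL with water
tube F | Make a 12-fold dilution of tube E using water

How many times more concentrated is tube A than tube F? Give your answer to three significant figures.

Step 1: 180 μL + 350 μL = 530 μL total → factor 530/180 = 2.9444
Step 2: 130 μL + 3550 μL = 3680 μL total → factor 3680/130 = 28.308
Step 3: 90 μL brought to 350 μL → factor 350/90 = 3.8889
Step 4: 85 μL + 4400 μL = 4485 μL total → factor 4485/85 = 52.765
Step 5: 0.48 mL brought to 3600 μL → factor 3.6/0.48 = 7.5
Step 6: 12-fold → factor 12
Dilution factor to tube A = 2.9444; to tube F = 1.5393 × 10^6
[tube A]/[tube F] = (factor to tube F)/(factor to tube A) = 1.5393 × 10^6/2.9444 = 5.23 × 10^5

5.23 × 10^5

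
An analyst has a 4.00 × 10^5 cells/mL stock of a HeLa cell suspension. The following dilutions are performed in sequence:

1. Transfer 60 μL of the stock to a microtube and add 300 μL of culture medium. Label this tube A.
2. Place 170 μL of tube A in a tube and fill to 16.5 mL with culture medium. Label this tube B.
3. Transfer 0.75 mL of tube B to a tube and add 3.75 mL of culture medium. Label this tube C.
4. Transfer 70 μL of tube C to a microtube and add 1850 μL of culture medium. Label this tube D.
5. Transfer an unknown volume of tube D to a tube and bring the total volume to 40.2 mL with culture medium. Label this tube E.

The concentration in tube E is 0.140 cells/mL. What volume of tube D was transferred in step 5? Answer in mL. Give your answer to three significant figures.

1.35 mL

Step 1: 60 μL + 300 μL = 360 μL total → factor 360/60 = 6
Step 2: 170 μL brought to 16.5 mL → factor 16500/170 = 97.059
Step 3: 0.75 mL + 3.75 mL = 4.5 mL total → factor 4.5/0.75 = 6
Step 4: 70 μL + 1850 μL = 1920 μL total → factor 1920/70 = 27.429
Step 5: v brought to 40.2 mL → factor = 40.2 mL/v
Product of known-step factors = 95839
Overall factor = 4.00 × 10^5 cells/mL / (0.140 cells/mL) = 2.8571 × 10^6
Step-5 factor = 2.8571 × 10^6 / 95839 = 29.812
v = 40.2 mL / 29.812 = 1.35 mL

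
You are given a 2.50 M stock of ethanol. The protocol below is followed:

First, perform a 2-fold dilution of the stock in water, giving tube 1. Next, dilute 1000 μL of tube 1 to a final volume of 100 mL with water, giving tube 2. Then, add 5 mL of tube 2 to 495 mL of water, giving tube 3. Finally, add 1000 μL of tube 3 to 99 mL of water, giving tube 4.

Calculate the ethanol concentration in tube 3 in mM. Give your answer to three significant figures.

Step 1: 2-fold → factor 2
Step 2: 1000 μL brought to 100 mL → factor 1 × 10^5/1000 = 100
Step 3: 5 mL + 495 mL = 500 mL total → factor 500/5 = 100
Dilution factor through tube 3 = 2 × 100 × 100 = 20000
[tube 3] = 2.50 M / 20000 = 0.0001250 M = 0.125 mM

0.125 mM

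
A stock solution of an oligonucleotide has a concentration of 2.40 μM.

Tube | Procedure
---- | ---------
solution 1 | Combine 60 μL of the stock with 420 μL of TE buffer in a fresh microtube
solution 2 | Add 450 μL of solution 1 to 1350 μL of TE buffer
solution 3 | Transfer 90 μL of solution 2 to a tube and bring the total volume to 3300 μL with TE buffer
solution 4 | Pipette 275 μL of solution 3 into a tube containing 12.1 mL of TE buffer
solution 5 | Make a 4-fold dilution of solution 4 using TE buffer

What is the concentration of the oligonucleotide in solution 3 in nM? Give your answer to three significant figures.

Step 1: 60 μL + 420 μL = 480 μL total → factor 480/60 = 8
Step 2: 450 μL + 1350 μL = 1800 μL total → factor 1800/450 = 4
Step 3: 90 μL brought to 3300 μL → factor 3300/90 = 36.667
Dilution factor through solution 3 = 8 × 4 × 36.667 = 1173.3
[solution 3] = 2.40 μM / 1173.3 = 0.002045 μM = 2.05 nM

2.05 nM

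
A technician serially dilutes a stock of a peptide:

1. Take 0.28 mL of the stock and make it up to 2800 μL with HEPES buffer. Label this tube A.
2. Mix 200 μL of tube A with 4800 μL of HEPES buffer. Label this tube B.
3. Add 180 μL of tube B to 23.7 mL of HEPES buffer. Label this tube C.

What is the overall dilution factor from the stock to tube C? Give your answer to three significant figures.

3.32 × 10^4

Step 1: 0.28 mL brought to 2800 μL → factor 2.8/0.28 = 10
Step 2: 200 μL + 4800 μL = 5000 μL total → factor 5000/200 = 25
Step 3: 180 μL + 23.7 mL = 23880 μL total → factor 23880/180 = 132.67
Overall dilution factor = 10 × 25 × 132.67 = 33167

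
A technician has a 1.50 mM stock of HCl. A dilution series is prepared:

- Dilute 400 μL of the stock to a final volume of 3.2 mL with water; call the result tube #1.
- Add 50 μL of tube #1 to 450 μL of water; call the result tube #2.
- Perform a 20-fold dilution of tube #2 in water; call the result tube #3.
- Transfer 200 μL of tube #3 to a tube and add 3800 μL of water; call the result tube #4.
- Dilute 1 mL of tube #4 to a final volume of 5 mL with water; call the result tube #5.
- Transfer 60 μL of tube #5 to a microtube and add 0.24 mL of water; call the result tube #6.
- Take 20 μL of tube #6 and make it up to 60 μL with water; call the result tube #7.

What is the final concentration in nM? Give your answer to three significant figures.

Step 1: 400 μL brought to 3.2 mL → factor 3200/400 = 8
Step 2: 50 μL + 450 μL = 500 μL total → factor 500/50 = 10
Step 3: 20-fold → factor 20
Step 4: 200 μL + 3800 μL = 4000 μL total → factor 4000/200 = 20
Step 5: 1 mL brought to 5 mL → factor 5/1 = 5
Step 6: 60 μL + 0.24 mL = 300 μL total → factor 300/60 = 5
Step 7: 20 μL brought to 60 μL → factor 60/20 = 3
Overall dilution factor = 8 × 10 × 20 × 20 × 5 × 5 × 3 = 2.4 × 10^6
Final = 1.50 mM / 2.4 × 10^6 = 6.250 × 10^-7 mM = 0.625 nM

0.625 nM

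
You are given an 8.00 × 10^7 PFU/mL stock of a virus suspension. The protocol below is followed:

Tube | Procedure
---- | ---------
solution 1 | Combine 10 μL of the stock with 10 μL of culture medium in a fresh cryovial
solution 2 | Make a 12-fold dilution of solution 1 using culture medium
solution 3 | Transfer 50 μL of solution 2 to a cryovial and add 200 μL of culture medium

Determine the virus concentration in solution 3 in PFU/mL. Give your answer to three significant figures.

6.67 × 10^5 PFU/mL

Step 1: 10 μL + 10 μL = 20 μL total → factor 20/10 = 2
Step 2: 12-fold → factor 12
Step 3: 50 μL + 200 μL = 250 μL total → factor 250/50 = 5
Overall dilution factor = 2 × 12 × 5 = 120
Final = 8.00 × 10^7 PFU/mL / 120 = 6.67 × 10^5 PFU/mL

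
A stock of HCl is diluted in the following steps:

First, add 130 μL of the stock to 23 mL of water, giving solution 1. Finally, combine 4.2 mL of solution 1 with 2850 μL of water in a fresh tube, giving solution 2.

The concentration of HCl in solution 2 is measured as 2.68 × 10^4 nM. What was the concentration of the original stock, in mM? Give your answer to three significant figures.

8.00 mM

Step 1: 130 μL + 23 mL = 23130 μL total → factor 23130/130 = 177.92
Step 2: 4.2 mL + 2850 μL = 7.05 mL total → factor 7.05/4.2 = 1.6786
Overall dilution factor = 177.92 × 1.6786 = 298.66
Stock = 2.68 × 10^4 nM × 298.66 = 8.004 × 10^6 nM = 8.00 mM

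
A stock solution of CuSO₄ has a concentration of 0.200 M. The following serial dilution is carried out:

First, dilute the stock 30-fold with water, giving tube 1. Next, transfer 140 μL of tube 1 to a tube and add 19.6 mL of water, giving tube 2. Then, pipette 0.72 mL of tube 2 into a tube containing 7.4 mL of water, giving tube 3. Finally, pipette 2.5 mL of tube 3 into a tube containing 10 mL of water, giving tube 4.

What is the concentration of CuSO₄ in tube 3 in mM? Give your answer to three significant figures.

Step 1: 30-fold → factor 30
Step 2: 140 μL + 19.6 mL = 19740 μL total → factor 19740/140 = 141
Step 3: 0.72 mL + 7.4 mL = 8.12 mL total → factor 8.12/0.72 = 11.278
Dilution factor through tube 3 = 30 × 141 × 11.278 = 47705
[tube 3] = 0.200 M / 47705 = 4.192 × 10^-6 M = 0.00419 mM

0.00419 mM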